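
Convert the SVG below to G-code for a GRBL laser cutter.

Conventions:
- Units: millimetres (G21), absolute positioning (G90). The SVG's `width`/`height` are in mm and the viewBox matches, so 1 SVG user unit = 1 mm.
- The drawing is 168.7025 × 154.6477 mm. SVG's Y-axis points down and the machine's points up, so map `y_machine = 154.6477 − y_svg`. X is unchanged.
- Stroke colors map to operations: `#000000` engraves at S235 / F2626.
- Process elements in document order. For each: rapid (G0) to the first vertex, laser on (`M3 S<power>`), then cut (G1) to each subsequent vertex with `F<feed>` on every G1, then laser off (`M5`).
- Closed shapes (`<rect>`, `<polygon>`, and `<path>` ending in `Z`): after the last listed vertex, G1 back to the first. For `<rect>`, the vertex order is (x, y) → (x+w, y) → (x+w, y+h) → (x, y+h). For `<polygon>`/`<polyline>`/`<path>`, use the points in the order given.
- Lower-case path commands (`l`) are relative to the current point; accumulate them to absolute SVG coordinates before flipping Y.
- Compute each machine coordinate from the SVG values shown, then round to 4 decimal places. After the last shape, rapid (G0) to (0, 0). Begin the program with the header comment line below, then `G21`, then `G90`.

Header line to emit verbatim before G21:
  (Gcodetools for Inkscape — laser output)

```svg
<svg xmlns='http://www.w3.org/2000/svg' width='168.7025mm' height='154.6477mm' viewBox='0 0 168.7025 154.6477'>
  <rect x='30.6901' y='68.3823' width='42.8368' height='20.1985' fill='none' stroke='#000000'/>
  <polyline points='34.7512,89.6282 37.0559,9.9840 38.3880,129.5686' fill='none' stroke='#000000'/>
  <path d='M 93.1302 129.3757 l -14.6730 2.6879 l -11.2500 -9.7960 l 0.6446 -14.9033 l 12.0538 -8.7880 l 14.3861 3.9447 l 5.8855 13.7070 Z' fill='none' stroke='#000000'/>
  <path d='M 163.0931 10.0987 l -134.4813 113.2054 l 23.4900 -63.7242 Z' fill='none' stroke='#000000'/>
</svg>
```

(Gcodetools for Inkscape — laser output)
G21
G90
G0 X30.6901 Y86.2654
M3 S235
G1 X73.5269 Y86.2654 F2626
G1 X73.5269 Y66.0669 F2626
G1 X30.6901 Y66.0669 F2626
G1 X30.6901 Y86.2654 F2626
M5
G0 X34.7512 Y65.0195
M3 S235
G1 X37.0559 Y144.6637 F2626
G1 X38.3880 Y25.0791 F2626
M5
G0 X93.1302 Y25.2720
M3 S235
G1 X78.4572 Y22.5841 F2626
G1 X67.2072 Y32.3801 F2626
G1 X67.8518 Y47.2834 F2626
G1 X79.9056 Y56.0714 F2626
G1 X94.2917 Y52.1267 F2626
G1 X100.1772 Y38.4197 F2626
G1 X93.1302 Y25.2720 F2626
M5
G0 X163.0931 Y144.5490
M3 S235
G1 X28.6118 Y31.3436 F2626
G1 X52.1018 Y95.0678 F2626
G1 X163.0931 Y144.5490 F2626
M5
G0 X0.0000 Y0.0000

1 u = 1 mm; y_m = 154.6477 − y.

[1] `<rect>` rectangle, #000000→engrave S235 F2626: (30.6901,86.2654) → (73.5269,86.2654) → (73.5269,66.0669) → (30.6901,66.0669) → (30.6901,86.2654) (closed)

[2] `<polyline>` open polyline, #000000→engrave S235 F2626: (34.7512,65.0195) → (37.0559,144.6637) → (38.3880,25.0791)

[3] `<path>` regular polygon, #000000→engrave S235 F2626: (93.1302,25.2720) → (78.4572,22.5841) → (67.2072,32.3801) → (67.8518,47.2834) → (79.9056,56.0714) → (94.2917,52.1267) → (100.1772,38.4197) → (93.1302,25.2720) (closed)

[4] `<path>` closed polygon, #000000→engrave S235 F2626: (163.0931,144.5490) → (28.6118,31.3436) → (52.1018,95.0678) → (163.0931,144.5490) (closed)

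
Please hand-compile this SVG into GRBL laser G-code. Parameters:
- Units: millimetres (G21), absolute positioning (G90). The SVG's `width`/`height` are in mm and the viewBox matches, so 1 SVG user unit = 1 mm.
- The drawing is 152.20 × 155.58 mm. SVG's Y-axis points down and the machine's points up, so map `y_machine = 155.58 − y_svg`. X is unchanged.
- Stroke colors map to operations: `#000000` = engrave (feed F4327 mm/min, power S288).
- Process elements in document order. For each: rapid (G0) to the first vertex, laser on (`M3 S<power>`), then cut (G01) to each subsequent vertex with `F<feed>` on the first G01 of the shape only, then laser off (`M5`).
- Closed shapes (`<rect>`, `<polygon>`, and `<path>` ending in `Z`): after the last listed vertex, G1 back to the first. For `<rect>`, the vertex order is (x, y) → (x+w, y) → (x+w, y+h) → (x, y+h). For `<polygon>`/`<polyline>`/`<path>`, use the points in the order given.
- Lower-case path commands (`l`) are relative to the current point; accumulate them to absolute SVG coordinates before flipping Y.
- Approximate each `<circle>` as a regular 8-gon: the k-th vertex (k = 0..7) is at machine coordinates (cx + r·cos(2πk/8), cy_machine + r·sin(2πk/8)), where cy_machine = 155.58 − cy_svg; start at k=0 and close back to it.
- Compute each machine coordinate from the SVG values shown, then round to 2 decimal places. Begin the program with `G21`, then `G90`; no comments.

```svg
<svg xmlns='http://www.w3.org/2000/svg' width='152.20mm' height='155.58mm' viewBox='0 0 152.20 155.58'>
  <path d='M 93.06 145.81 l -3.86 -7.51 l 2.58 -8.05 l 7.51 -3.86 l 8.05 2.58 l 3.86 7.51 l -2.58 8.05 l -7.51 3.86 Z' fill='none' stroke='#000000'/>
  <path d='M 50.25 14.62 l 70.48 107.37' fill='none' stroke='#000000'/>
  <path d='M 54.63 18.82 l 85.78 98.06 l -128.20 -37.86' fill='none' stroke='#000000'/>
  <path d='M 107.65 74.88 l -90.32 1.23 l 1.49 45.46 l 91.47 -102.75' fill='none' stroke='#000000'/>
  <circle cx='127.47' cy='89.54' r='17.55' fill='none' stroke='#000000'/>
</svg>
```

viewBox `0 0 152.20 155.58` with mm width/height → 1 unit = 1 mm. Flip: y_m = 155.58 − y_svg.

**Shape 1** — `<path>` regular polygon, stroke `#000000` → engrave (S288, F4327). Machine vertices: (93.06,9.77) → (89.20,17.28) → (91.78,25.33) → (99.29,29.19) → (107.34,26.61) → (111.20,19.10) → (108.62,11.05) → (101.11,7.19) → (93.06,9.77). Closed: final G1 returns to the first vertex.

**Shape 2** — `<path>` line segment, stroke `#000000` → engrave (S288, F4327). Machine vertices: (50.25,140.96) → (120.73,33.59). Open path.

**Shape 3** — `<path>` open polyline, stroke `#000000` → engrave (S288, F4327). Machine vertices: (54.63,136.76) → (140.41,38.70) → (12.21,76.56). Open path.

**Shape 4** — `<path>` open polyline, stroke `#000000` → engrave (S288, F4327). Machine vertices: (107.65,80.70) → (17.33,79.47) → (18.82,34.01) → (110.29,136.76). Open path.

**Shape 5** — `<circle>` circle, stroke `#000000` → engrave (S288, F4327). Machine vertices: (145.02,66.04) → (139.88,78.45) → (127.47,83.59) → (115.06,78.45) → (109.92,66.04) → (115.06,53.63) → (127.47,48.49) → (139.88,53.63) → (145.02,66.04). Closed: final G1 returns to the first vertex.

G21
G90
G0 X93.06 Y9.77
M3 S288
G01 X89.20 Y17.28 F4327
G01 X91.78 Y25.33
G01 X99.29 Y29.19
G01 X107.34 Y26.61
G01 X111.20 Y19.10
G01 X108.62 Y11.05
G01 X101.11 Y7.19
G01 X93.06 Y9.77
M5
G0 X50.25 Y140.96
M3 S288
G01 X120.73 Y33.59 F4327
M5
G0 X54.63 Y136.76
M3 S288
G01 X140.41 Y38.70 F4327
G01 X12.21 Y76.56
M5
G0 X107.65 Y80.70
M3 S288
G01 X17.33 Y79.47 F4327
G01 X18.82 Y34.01
G01 X110.29 Y136.76
M5
G0 X145.02 Y66.04
M3 S288
G01 X139.88 Y78.45 F4327
G01 X127.47 Y83.59
G01 X115.06 Y78.45
G01 X109.92 Y66.04
G01 X115.06 Y53.63
G01 X127.47 Y48.49
G01 X139.88 Y53.63
G01 X145.02 Y66.04
M5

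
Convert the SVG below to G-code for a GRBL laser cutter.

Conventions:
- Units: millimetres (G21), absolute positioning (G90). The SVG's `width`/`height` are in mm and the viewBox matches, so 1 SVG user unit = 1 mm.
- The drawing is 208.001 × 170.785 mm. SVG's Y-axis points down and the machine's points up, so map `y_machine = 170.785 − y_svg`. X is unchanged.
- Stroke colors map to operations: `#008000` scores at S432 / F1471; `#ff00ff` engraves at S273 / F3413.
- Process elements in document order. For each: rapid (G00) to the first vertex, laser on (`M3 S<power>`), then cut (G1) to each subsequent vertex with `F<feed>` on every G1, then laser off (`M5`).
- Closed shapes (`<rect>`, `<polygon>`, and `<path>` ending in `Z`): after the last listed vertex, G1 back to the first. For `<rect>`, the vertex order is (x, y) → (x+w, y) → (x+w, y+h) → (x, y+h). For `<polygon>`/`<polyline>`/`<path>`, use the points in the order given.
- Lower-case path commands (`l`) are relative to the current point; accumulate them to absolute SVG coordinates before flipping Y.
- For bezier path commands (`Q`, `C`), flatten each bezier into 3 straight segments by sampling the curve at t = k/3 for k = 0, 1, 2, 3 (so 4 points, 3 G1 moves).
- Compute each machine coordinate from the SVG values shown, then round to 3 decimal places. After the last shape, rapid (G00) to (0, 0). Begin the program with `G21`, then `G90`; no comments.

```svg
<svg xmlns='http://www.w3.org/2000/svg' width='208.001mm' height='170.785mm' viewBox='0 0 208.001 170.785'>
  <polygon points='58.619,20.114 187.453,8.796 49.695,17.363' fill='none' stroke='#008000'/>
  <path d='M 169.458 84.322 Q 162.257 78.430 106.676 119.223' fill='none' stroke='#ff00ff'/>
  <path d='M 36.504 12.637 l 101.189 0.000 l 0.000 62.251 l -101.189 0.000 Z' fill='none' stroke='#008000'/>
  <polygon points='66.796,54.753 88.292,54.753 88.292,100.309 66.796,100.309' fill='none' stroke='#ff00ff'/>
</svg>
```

viewBox `0 0 208.001 170.785` with mm width/height → 1 unit = 1 mm. Flip: y_m = 170.785 − y_svg.

**Shape 1** — `<polygon>` closed polygon, stroke `#008000` → score (S432, F1471). Machine vertices: (58.619,150.671) → (187.453,161.989) → (49.695,153.422) → (58.619,150.671). Closed: final G1 returns to the first vertex.

**Shape 2** — `<path>` quadratic bezier, stroke `#ff00ff` → engrave (S273, F3413). Control points (SVG): P0=(169.458,84.322), P1=(162.257,78.430), P2=(106.676,119.223); sampled at t=k/3. Machine vertices: (169.458,86.463) → (159.282,85.204) → (138.354,73.570) → (106.676,51.562). Open path.

**Shape 3** — `<path>` rectangle, stroke `#008000` → score (S432, F1471). Machine vertices: (36.504,158.148) → (137.693,158.148) → (137.693,95.897) → (36.504,95.897) → (36.504,158.148). Closed: final G1 returns to the first vertex.

**Shape 4** — `<polygon>` rectangle, stroke `#ff00ff` → engrave (S273, F3413). Machine vertices: (66.796,116.032) → (88.292,116.032) → (88.292,70.476) → (66.796,70.476) → (66.796,116.032). Closed: final G1 returns to the first vertex.

G21
G90
G00 X58.619 Y150.671
M3 S432
G1 X187.453 Y161.989 F1471
G1 X49.695 Y153.422 F1471
G1 X58.619 Y150.671 F1471
M5
G00 X169.458 Y86.463
M3 S273
G1 X159.282 Y85.204 F3413
G1 X138.354 Y73.570 F3413
G1 X106.676 Y51.562 F3413
M5
G00 X36.504 Y158.148
M3 S432
G1 X137.693 Y158.148 F1471
G1 X137.693 Y95.897 F1471
G1 X36.504 Y95.897 F1471
G1 X36.504 Y158.148 F1471
M5
G00 X66.796 Y116.032
M3 S273
G1 X88.292 Y116.032 F3413
G1 X88.292 Y70.476 F3413
G1 X66.796 Y70.476 F3413
G1 X66.796 Y116.032 F3413
M5
G00 X0.000 Y0.000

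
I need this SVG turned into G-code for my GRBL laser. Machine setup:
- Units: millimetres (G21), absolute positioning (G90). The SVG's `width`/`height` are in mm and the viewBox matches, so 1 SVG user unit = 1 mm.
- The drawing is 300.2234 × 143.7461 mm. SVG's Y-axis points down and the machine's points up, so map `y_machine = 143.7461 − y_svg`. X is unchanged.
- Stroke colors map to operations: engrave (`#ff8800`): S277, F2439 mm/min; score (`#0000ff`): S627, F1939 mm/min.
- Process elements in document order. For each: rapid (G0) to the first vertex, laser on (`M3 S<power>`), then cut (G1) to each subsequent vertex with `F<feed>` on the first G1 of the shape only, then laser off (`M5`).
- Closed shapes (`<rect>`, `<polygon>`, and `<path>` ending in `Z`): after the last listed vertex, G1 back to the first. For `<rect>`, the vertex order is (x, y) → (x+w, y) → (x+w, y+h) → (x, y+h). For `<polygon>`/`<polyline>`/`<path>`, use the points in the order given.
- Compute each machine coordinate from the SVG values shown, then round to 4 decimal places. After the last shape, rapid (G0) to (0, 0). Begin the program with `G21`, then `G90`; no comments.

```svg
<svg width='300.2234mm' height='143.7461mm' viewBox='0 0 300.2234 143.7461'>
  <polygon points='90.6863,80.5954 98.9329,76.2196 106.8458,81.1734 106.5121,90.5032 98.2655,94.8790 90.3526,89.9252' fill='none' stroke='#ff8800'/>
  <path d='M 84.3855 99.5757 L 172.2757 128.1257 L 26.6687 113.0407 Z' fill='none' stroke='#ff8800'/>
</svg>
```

G21
G90
G0 X90.6863 Y63.1507
M3 S277
G1 X98.9329 Y67.5265 F2439
G1 X106.8458 Y62.5727
G1 X106.5121 Y53.2429
G1 X98.2655 Y48.8671
G1 X90.3526 Y53.8209
G1 X90.6863 Y63.1507
M5
G0 X84.3855 Y44.1704
M3 S277
G1 X172.2757 Y15.6204 F2439
G1 X26.6687 Y30.7054
G1 X84.3855 Y44.1704
M5
G0 X0.0000 Y0.0000

Since the viewBox matches the mm dimensions, user units are millimetres directly. The only transform is the Y-flip y_m = 143.7461 − y_svg.

Shape 1 is a regular polygon drawn with `<polygon>`. Its stroke #ff8800 means engrave at S277, F2439. After flipping Y the toolpath is (90.6863,63.1507) → (98.9329,67.5265) → (106.8458,62.5727) → (106.5121,53.2429) → (98.2655,48.8671) → (90.3526,53.8209) → (90.6863,63.1507), returning to the start.

Shape 2 is a closed polygon drawn with `<path>`. Its stroke #ff8800 means engrave at S277, F2439. After flipping Y the toolpath is (84.3855,44.1704) → (172.2757,15.6204) → (26.6687,30.7054) → (84.3855,44.1704), returning to the start.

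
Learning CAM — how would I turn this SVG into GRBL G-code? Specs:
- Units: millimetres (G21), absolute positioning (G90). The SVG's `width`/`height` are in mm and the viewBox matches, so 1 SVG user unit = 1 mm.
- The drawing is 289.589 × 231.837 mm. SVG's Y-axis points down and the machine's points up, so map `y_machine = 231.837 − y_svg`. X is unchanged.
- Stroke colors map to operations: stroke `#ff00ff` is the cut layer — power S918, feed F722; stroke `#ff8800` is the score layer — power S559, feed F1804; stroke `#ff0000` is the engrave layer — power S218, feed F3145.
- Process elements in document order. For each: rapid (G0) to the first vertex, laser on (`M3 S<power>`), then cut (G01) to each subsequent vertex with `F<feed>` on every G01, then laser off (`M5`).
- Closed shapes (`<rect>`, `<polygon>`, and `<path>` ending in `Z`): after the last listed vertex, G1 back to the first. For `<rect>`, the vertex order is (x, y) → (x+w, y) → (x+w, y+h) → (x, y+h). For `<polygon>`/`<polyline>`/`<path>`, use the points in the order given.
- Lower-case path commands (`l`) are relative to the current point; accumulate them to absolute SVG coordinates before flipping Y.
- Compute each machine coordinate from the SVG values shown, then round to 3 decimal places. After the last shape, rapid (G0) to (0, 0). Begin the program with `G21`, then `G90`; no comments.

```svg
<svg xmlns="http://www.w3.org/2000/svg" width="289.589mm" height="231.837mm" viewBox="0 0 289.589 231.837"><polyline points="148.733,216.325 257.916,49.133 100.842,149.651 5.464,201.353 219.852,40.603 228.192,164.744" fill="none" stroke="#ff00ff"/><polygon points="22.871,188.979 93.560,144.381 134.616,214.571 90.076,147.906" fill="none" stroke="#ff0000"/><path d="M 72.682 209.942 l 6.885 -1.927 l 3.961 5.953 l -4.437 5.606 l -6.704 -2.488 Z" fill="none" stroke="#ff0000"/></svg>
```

G21
G90
G0 X148.733 Y15.512
M3 S918
G01 X257.916 Y182.704 F722
G01 X100.842 Y82.186 F722
G01 X5.464 Y30.484 F722
G01 X219.852 Y191.234 F722
G01 X228.192 Y67.093 F722
M5
G0 X22.871 Y42.858
M3 S218
G01 X93.560 Y87.456 F3145
G01 X134.616 Y17.266 F3145
G01 X90.076 Y83.931 F3145
G01 X22.871 Y42.858 F3145
M5
G0 X72.682 Y21.895
M3 S218
G01 X79.567 Y23.822 F3145
G01 X83.528 Y17.869 F3145
G01 X79.091 Y12.263 F3145
G01 X72.387 Y14.751 F3145
G01 X72.682 Y21.895 F3145
M5
G0 X0.000 Y0.000

viewBox `0 0 289.589 231.837` with mm width/height → 1 unit = 1 mm. Flip: y_m = 231.837 − y_svg.

**Shape 1** — `<polyline>` open polyline, stroke `#ff00ff` → cut (S918, F722). Machine vertices: (148.733,15.512) → (257.916,182.704) → (100.842,82.186) → (5.464,30.484) → (219.852,191.234) → (228.192,67.093). Open path.

**Shape 2** — `<polygon>` closed polygon, stroke `#ff0000` → engrave (S218, F3145). Machine vertices: (22.871,42.858) → (93.560,87.456) → (134.616,17.266) → (90.076,83.931) → (22.871,42.858). Closed: final G1 returns to the first vertex.

**Shape 3** — `<path>` regular polygon, stroke `#ff0000` → engrave (S218, F3145). Machine vertices: (72.682,21.895) → (79.567,23.822) → (83.528,17.869) → (79.091,12.263) → (72.387,14.751) → (72.682,21.895). Closed: final G1 returns to the first vertex.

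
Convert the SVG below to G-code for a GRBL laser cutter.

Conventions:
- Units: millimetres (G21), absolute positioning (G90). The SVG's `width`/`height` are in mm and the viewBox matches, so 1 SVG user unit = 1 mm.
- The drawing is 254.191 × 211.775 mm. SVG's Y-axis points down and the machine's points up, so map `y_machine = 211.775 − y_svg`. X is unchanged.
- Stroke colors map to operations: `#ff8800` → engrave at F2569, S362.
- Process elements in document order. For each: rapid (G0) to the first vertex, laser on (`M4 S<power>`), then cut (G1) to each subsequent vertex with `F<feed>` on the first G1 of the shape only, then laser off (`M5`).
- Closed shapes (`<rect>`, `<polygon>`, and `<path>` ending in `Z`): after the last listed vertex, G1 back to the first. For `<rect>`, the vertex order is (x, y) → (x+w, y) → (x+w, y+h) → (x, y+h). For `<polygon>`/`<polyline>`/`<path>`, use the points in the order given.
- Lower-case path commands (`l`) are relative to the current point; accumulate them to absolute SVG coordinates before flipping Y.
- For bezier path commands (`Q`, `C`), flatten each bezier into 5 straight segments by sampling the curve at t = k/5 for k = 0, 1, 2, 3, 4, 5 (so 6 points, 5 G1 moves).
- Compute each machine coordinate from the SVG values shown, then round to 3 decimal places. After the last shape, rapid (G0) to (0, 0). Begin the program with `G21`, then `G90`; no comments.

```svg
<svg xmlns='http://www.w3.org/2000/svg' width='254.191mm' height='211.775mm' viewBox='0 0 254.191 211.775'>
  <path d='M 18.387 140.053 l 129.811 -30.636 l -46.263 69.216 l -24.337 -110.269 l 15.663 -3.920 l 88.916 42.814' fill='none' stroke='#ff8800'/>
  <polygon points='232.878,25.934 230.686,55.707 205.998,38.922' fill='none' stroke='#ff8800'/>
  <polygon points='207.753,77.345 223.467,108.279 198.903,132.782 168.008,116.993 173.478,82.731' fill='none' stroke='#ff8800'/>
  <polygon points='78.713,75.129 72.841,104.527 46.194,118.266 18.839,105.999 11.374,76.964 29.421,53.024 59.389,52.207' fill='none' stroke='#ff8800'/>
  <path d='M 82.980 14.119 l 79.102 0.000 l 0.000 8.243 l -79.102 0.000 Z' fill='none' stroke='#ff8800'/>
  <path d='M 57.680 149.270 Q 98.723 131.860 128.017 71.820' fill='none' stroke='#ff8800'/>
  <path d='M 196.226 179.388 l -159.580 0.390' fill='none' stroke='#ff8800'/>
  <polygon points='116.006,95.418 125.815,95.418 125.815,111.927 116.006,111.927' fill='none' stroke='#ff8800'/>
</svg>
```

viewBox `0 0 254.191 211.775` with mm width/height → 1 unit = 1 mm. Flip: y_m = 211.775 − y_svg.

**Shape 1** — `<path>` open polyline, stroke `#ff8800` → engrave (S362, F2569). Machine vertices: (18.387,71.722) → (148.198,102.358) → (101.935,33.142) → (77.598,143.411) → (93.261,147.331) → (182.177,104.517). Open path.

**Shape 2** — `<polygon>` regular polygon, stroke `#ff8800` → engrave (S362, F2569). Machine vertices: (232.878,185.841) → (230.686,156.068) → (205.998,172.853) → (232.878,185.841). Closed: final G1 returns to the first vertex.

**Shape 3** — `<polygon>` regular polygon, stroke `#ff8800` → engrave (S362, F2569). Machine vertices: (207.753,134.430) → (223.467,103.496) → (198.903,78.993) → (168.008,94.782) → (173.478,129.044) → (207.753,134.430). Closed: final G1 returns to the first vertex.

**Shape 4** — `<polygon>` regular polygon, stroke `#ff8800` → engrave (S362, F2569). Machine vertices: (78.713,136.646) → (72.841,107.248) → (46.194,93.509) → (18.839,105.776) → (11.374,134.811) → (29.421,158.751) → (59.389,159.568) → (78.713,136.646). Closed: final G1 returns to the first vertex.

**Shape 5** — `<path>` rectangle, stroke `#ff8800` → engrave (S362, F2569). Machine vertices: (82.980,197.656) → (162.082,197.656) → (162.082,189.413) → (82.980,189.413) → (82.980,197.656). Closed: final G1 returns to the first vertex.

**Shape 6** — `<path>` quadratic bezier, stroke `#ff8800` → engrave (S362, F2569). Control points (SVG): P0=(57.680,149.270), P1=(98.723,131.860), P2=(128.017,71.820); sampled at t=k/5. Machine vertices: (57.680,62.505) → (73.627,71.174) → (88.635,83.254) → (102.702,98.744) → (115.829,117.644) → (128.017,139.955). Open path.

**Shape 7** — `<path>` line segment, stroke `#ff8800` → engrave (S362, F2569). Machine vertices: (196.226,32.387) → (36.646,31.997). Open path.

**Shape 8** — `<polygon>` rectangle, stroke `#ff8800` → engrave (S362, F2569). Machine vertices: (116.006,116.357) → (125.815,116.357) → (125.815,99.848) → (116.006,99.848) → (116.006,116.357). Closed: final G1 returns to the first vertex.

G21
G90
G0 X18.387 Y71.722
M4 S362
G1 X148.198 Y102.358 F2569
G1 X101.935 Y33.142
G1 X77.598 Y143.411
G1 X93.261 Y147.331
G1 X182.177 Y104.517
M5
G0 X232.878 Y185.841
M4 S362
G1 X230.686 Y156.068 F2569
G1 X205.998 Y172.853
G1 X232.878 Y185.841
M5
G0 X207.753 Y134.430
M4 S362
G1 X223.467 Y103.496 F2569
G1 X198.903 Y78.993
G1 X168.008 Y94.782
G1 X173.478 Y129.044
G1 X207.753 Y134.430
M5
G0 X78.713 Y136.646
M4 S362
G1 X72.841 Y107.248 F2569
G1 X46.194 Y93.509
G1 X18.839 Y105.776
G1 X11.374 Y134.811
G1 X29.421 Y158.751
G1 X59.389 Y159.568
G1 X78.713 Y136.646
M5
G0 X82.980 Y197.656
M4 S362
G1 X162.082 Y197.656 F2569
G1 X162.082 Y189.413
G1 X82.980 Y189.413
G1 X82.980 Y197.656
M5
G0 X57.680 Y62.505
M4 S362
G1 X73.627 Y71.174 F2569
G1 X88.635 Y83.254
G1 X102.702 Y98.744
G1 X115.829 Y117.644
G1 X128.017 Y139.955
M5
G0 X196.226 Y32.387
M4 S362
G1 X36.646 Y31.997 F2569
M5
G0 X116.006 Y116.357
M4 S362
G1 X125.815 Y116.357 F2569
G1 X125.815 Y99.848
G1 X116.006 Y99.848
G1 X116.006 Y116.357
M5
G0 X0.000 Y0.000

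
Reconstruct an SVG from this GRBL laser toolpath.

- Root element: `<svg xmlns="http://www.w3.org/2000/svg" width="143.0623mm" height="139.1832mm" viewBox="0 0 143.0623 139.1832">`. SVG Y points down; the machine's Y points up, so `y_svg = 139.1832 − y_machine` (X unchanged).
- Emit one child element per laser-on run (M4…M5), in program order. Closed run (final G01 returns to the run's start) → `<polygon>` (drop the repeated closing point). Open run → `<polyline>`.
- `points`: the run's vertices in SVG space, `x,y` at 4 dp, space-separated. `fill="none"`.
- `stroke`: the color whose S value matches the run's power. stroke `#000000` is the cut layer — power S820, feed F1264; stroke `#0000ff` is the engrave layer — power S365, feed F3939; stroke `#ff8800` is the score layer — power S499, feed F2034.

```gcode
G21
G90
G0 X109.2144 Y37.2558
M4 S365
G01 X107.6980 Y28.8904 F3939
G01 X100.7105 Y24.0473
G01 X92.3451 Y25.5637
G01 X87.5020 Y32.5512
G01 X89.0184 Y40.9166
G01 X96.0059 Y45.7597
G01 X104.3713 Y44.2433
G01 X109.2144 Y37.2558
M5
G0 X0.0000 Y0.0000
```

y_svg = 139.1832 − y_m. Every run uses S365, so all elements get stroke `#0000ff` (engrave).

[1] closed run; points: 109.2144,101.9274 107.6980,110.2928 100.7105,115.1359 92.3451,113.6195 87.5020,106.6320 89.0184,98.2666 96.0059,93.4235 104.3713,94.9399

<svg xmlns="http://www.w3.org/2000/svg" width="143.0623mm" height="139.1832mm" viewBox="0 0 143.0623 139.1832">
  <polygon points="109.2144,101.9274 107.6980,110.2928 100.7105,115.1359 92.3451,113.6195 87.5020,106.6320 89.0184,98.2666 96.0059,93.4235 104.3713,94.9399" fill="none" stroke="#0000ff"/>
</svg>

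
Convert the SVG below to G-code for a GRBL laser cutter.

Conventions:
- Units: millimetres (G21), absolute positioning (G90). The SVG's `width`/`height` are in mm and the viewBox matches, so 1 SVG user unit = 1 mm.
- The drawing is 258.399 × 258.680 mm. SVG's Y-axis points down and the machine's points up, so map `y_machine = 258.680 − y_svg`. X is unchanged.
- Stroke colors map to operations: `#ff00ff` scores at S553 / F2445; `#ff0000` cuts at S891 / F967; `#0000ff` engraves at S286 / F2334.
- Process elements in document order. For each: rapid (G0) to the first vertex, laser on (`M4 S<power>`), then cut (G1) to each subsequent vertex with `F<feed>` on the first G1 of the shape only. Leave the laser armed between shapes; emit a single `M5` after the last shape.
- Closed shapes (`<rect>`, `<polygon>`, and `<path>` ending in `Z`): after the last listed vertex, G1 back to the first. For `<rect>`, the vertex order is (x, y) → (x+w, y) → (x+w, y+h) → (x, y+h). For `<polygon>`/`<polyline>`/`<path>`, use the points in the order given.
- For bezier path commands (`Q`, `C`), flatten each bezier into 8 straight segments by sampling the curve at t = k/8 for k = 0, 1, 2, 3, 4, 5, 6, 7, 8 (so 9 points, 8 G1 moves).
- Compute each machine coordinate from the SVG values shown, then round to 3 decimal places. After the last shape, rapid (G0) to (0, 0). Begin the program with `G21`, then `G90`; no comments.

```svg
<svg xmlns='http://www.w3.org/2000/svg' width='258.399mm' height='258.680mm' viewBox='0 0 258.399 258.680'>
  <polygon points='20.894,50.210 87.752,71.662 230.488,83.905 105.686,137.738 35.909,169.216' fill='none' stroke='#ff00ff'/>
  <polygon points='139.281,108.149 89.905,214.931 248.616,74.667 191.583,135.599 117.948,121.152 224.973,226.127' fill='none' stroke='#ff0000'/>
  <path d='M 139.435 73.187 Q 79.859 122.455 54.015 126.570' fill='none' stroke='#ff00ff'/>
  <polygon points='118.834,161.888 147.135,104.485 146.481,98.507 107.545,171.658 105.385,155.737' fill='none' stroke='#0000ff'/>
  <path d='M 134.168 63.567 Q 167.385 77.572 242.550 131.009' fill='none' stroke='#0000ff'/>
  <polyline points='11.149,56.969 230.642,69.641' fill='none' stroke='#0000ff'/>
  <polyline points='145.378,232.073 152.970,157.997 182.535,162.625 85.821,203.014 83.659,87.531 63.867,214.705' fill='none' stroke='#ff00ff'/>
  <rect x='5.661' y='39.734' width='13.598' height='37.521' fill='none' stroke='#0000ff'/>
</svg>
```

viewBox `0 0 258.399 258.680` with mm width/height → 1 unit = 1 mm. Flip: y_m = 258.680 − y_svg.

**Shape 1** — `<polygon>` closed polygon, stroke `#ff00ff` → score (S553, F2445). Machine vertices: (20.894,208.470) → (87.752,187.018) → (230.488,174.775) → (105.686,120.942) → (35.909,89.464) → (20.894,208.470). Closed: final G1 returns to the first vertex.

**Shape 2** — `<polygon>` closed polygon, stroke `#ff0000` → cut (S891, F967). Machine vertices: (139.281,150.531) → (89.905,43.749) → (248.616,184.013) → (191.583,123.081) → (117.948,137.528) → (224.973,32.553) → (139.281,150.531). Closed: final G1 returns to the first vertex.

**Shape 3** — `<path>` quadratic bezier, stroke `#ff00ff` → score (S553, F2445). Control points (SVG): P0=(139.435,73.187), P1=(79.859,122.455), P2=(54.015,126.570); sampled at t=k/8. Machine vertices: (139.435,185.493) → (125.068,173.882) → (111.755,163.681) → (99.497,154.892) → (88.292,147.513) → (78.142,141.546) → (69.045,136.990) → (61.003,133.844) → (54.015,132.110). Open path.

**Shape 4** — `<polygon>` closed polygon, stroke `#0000ff` → engrave (S286, F2334). Machine vertices: (118.834,96.792) → (147.135,154.195) → (146.481,160.173) → (107.545,87.022) → (105.385,102.943) → (118.834,96.792). Closed: final G1 returns to the first vertex.

**Shape 5** — `<path>` quadratic bezier, stroke `#0000ff` → engrave (S286, F2334). Control points (SVG): P0=(134.168,63.567), P1=(167.385,77.572), P2=(242.550,131.009); sampled at t=k/8. Machine vertices: (134.168,195.113) → (143.128,190.996) → (153.398,185.646) → (164.980,179.064) → (177.872,171.250) → (192.075,162.204) → (207.589,151.925) → (224.414,140.414) → (242.550,127.671). Open path.

**Shape 6** — `<polyline>` line segment, stroke `#0000ff` → engrave (S286, F2334). Machine vertices: (11.149,201.711) → (230.642,189.039). Open path.

**Shape 7** — `<polyline>` open polyline, stroke `#ff00ff` → score (S553, F2445). Machine vertices: (145.378,26.607) → (152.970,100.683) → (182.535,96.055) → (85.821,55.666) → (83.659,171.149) → (63.867,43.975). Open path.

**Shape 8** — `<rect>` rectangle, stroke `#0000ff` → engrave (S286, F2334). Machine vertices: (5.661,218.946) → (19.259,218.946) → (19.259,181.425) → (5.661,181.425) → (5.661,218.946). Closed: final G1 returns to the first vertex.

G21
G90
G0 X20.894 Y208.470
M4 S553
G1 X87.752 Y187.018 F2445
G1 X230.488 Y174.775
G1 X105.686 Y120.942
G1 X35.909 Y89.464
G1 X20.894 Y208.470
G0 X139.281 Y150.531
M4 S891
G1 X89.905 Y43.749 F967
G1 X248.616 Y184.013
G1 X191.583 Y123.081
G1 X117.948 Y137.528
G1 X224.973 Y32.553
G1 X139.281 Y150.531
G0 X139.435 Y185.493
M4 S553
G1 X125.068 Y173.882 F2445
G1 X111.755 Y163.681
G1 X99.497 Y154.892
G1 X88.292 Y147.513
G1 X78.142 Y141.546
G1 X69.045 Y136.990
G1 X61.003 Y133.844
G1 X54.015 Y132.110
G0 X118.834 Y96.792
M4 S286
G1 X147.135 Y154.195 F2334
G1 X146.481 Y160.173
G1 X107.545 Y87.022
G1 X105.385 Y102.943
G1 X118.834 Y96.792
G0 X134.168 Y195.113
M4 S286
G1 X143.128 Y190.996 F2334
G1 X153.398 Y185.646
G1 X164.980 Y179.064
G1 X177.872 Y171.250
G1 X192.075 Y162.204
G1 X207.589 Y151.925
G1 X224.414 Y140.414
G1 X242.550 Y127.671
G0 X11.149 Y201.711
M4 S286
G1 X230.642 Y189.039 F2334
G0 X145.378 Y26.607
M4 S553
G1 X152.970 Y100.683 F2445
G1 X182.535 Y96.055
G1 X85.821 Y55.666
G1 X83.659 Y171.149
G1 X63.867 Y43.975
G0 X5.661 Y218.946
M4 S286
G1 X19.259 Y218.946 F2334
G1 X19.259 Y181.425
G1 X5.661 Y181.425
G1 X5.661 Y218.946
M5
G0 X0.000 Y0.000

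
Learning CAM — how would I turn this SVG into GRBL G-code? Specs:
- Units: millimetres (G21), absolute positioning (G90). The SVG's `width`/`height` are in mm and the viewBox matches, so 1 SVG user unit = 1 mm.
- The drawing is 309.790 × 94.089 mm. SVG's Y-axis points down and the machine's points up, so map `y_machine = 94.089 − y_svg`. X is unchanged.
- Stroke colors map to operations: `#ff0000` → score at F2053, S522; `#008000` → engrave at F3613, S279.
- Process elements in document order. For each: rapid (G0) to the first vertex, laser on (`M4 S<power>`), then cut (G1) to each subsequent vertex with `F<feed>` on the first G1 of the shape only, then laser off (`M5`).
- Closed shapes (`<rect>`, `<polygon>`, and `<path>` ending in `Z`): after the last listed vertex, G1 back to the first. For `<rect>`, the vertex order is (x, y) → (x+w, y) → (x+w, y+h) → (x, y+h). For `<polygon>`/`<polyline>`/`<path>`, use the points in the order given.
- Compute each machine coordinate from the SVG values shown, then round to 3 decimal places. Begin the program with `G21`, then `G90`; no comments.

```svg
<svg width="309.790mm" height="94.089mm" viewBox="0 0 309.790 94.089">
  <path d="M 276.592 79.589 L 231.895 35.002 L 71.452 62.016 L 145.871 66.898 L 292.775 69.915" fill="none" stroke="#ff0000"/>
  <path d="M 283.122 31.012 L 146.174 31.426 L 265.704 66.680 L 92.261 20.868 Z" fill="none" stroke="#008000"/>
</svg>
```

G21
G90
G0 X276.592 Y14.500
M4 S522
G1 X231.895 Y59.087 F2053
G1 X71.452 Y32.073
G1 X145.871 Y27.191
G1 X292.775 Y24.174
M5
G0 X283.122 Y63.077
M4 S279
G1 X146.174 Y62.663 F3613
G1 X265.704 Y27.409
G1 X92.261 Y73.221
G1 X283.122 Y63.077
M5

viewBox `0 0 309.790 94.089` with mm width/height → 1 unit = 1 mm. Flip: y_m = 94.089 − y_svg.

**Shape 1** — `<path>` open polyline, stroke `#ff0000` → score (S522, F2053). Machine vertices: (276.592,14.500) → (231.895,59.087) → (71.452,32.073) → (145.871,27.191) → (292.775,24.174). Open path.

**Shape 2** — `<path>` closed polygon, stroke `#008000` → engrave (S279, F3613). Machine vertices: (283.122,63.077) → (146.174,62.663) → (265.704,27.409) → (92.261,73.221) → (283.122,63.077). Closed: final G1 returns to the first vertex.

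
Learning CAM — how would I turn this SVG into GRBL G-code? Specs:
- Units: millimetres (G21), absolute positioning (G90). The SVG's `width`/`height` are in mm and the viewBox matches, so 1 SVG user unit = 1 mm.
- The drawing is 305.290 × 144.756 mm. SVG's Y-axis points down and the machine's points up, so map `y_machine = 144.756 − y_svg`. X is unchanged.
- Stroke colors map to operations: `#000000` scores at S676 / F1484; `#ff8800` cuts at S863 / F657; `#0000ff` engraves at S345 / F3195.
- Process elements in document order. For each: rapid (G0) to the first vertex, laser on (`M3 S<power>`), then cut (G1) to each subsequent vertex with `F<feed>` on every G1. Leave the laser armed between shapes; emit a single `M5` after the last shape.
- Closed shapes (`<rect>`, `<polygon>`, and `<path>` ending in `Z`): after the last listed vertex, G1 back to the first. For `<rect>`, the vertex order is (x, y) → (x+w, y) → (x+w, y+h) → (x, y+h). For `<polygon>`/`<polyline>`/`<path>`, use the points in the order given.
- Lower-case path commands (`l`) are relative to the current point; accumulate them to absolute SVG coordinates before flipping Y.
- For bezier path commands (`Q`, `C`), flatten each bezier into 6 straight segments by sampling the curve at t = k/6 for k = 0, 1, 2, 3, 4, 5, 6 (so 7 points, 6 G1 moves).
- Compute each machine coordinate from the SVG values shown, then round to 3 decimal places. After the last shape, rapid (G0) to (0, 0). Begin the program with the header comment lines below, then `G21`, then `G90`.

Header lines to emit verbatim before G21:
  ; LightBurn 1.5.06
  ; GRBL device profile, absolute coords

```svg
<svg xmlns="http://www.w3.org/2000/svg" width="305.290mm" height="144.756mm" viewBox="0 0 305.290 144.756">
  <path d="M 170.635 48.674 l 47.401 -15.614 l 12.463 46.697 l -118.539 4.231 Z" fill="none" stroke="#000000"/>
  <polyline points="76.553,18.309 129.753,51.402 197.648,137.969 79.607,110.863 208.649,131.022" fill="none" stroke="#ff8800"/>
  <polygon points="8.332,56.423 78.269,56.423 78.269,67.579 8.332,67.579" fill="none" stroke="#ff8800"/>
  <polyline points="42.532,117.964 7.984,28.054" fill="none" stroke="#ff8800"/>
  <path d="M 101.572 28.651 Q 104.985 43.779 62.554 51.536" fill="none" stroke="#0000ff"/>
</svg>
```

; LightBurn 1.5.06
; GRBL device profile, absolute coords
G21
G90
G0 X170.635 Y96.082
M3 S676
G1 X218.036 Y111.696 F1484
G1 X230.499 Y64.999 F1484
G1 X111.960 Y60.768 F1484
G1 X170.635 Y96.082 F1484
G0 X76.553 Y126.447
M3 S863
G1 X129.753 Y93.354 F657
G1 X197.648 Y6.787 F657
G1 X79.607 Y33.893 F657
G1 X208.649 Y13.734 F657
G0 X8.332 Y88.333
M3 S863
G1 X78.269 Y88.333 F657
G1 X78.269 Y77.177 F657
G1 X8.332 Y77.177 F657
G1 X8.332 Y88.333 F657
G0 X42.532 Y26.792
M3 S863
G1 X7.984 Y116.702 F657
G0 X101.572 Y116.105
M3 S345
G1 X101.436 Y111.267 F3195
G1 X98.754 Y106.839 F3195
G1 X93.524 Y102.820 F3195
G1 X85.748 Y99.210 F3195
G1 X75.424 Y96.010 F3195
G1 X62.554 Y93.220 F3195
M5
G0 X0.000 Y0.000

1 u = 1 mm; y_m = 144.756 − y.

[1] `<path>` closed polygon, #000000→score S676 F1484: (170.635,96.082) → (218.036,111.696) → (230.499,64.999) → (111.960,60.768) → (170.635,96.082) (closed)

[2] `<polyline>` open polyline, #ff8800→cut S863 F657: (76.553,126.447) → (129.753,93.354) → (197.648,6.787) → (79.607,33.893) → (208.649,13.734)

[3] `<polygon>` rectangle, #ff8800→cut S863 F657: (8.332,88.333) → (78.269,88.333) → (78.269,77.177) → (8.332,77.177) → (8.332,88.333) (closed)

[4] `<polyline>` line segment, #ff8800→cut S863 F657: (42.532,26.792) → (7.984,116.702)

[5] `<path>` quadratic bezier, #0000ff→engrave S345 F3195: (101.572,116.105) → (101.436,111.267) → (98.754,106.839) → (93.524,102.820) → (85.748,99.210) → (75.424,96.010) → (62.554,93.220)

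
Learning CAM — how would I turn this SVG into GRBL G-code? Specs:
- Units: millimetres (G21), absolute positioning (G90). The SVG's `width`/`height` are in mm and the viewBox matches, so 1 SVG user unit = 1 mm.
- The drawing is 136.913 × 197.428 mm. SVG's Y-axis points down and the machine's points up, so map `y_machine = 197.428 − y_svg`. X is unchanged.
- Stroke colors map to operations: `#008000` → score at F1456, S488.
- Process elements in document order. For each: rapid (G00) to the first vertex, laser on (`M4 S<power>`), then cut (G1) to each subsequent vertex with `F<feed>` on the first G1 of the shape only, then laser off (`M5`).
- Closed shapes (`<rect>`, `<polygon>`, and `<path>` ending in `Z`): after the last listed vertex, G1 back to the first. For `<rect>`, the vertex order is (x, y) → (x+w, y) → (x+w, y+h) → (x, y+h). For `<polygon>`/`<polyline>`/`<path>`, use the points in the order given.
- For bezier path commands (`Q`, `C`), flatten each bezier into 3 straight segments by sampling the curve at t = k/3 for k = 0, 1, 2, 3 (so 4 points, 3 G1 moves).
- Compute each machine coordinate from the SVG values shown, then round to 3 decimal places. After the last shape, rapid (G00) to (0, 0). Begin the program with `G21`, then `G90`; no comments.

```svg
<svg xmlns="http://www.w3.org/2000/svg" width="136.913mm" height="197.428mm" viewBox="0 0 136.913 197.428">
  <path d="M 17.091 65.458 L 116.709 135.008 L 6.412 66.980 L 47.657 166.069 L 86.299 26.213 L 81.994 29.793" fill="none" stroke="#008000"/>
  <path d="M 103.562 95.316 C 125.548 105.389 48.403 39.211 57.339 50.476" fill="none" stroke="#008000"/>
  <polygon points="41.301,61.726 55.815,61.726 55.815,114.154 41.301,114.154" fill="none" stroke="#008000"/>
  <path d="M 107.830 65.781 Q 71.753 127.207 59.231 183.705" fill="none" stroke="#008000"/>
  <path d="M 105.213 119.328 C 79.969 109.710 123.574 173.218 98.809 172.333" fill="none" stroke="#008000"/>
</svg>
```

Since the viewBox matches the mm dimensions, user units are millimetres directly. The only transform is the Y-flip y_m = 197.428 − y_svg.

Shape 1 is a open polyline drawn with `<path>`. Its stroke #008000 means score at S488, F1456. After flipping Y the toolpath is (17.091,131.970) → (116.709,62.420) → (6.412,130.448) → (47.657,31.359) → (86.299,171.215) → (81.994,167.635).

Shape 2 is a cubic bezier drawn with `<path>`. Its stroke #008000 means score at S488, F1456. After flipping Y the toolpath is (103.562,102.112) → (99.364,111.764) → (70.237,138.095) → (57.339,146.952).

Shape 3 is a rectangle drawn with `<polygon>`. Its stroke #008000 means score at S488, F1456. After flipping Y the toolpath is (41.301,135.702) → (55.815,135.702) → (55.815,83.274) → (41.301,83.274) → (41.301,135.702), returning to the start.

Shape 4 is a quadratic bezier drawn with `<path>`. Its stroke #008000 means score at S488, F1456. After flipping Y the toolpath is (107.830,131.647) → (86.396,91.244) → (70.196,51.936) → (59.231,13.723).

Shape 5 is a cubic bezier drawn with `<path>`. Its stroke #008000 means score at S488, F1456. After flipping Y the toolpath is (105.213,78.100) → (97.836,68.436) → (105.866,40.581) → (98.809,25.095).

G21
G90
G00 X17.091 Y131.970
M4 S488
G1 X116.709 Y62.420 F1456
G1 X6.412 Y130.448
G1 X47.657 Y31.359
G1 X86.299 Y171.215
G1 X81.994 Y167.635
M5
G00 X103.562 Y102.112
M4 S488
G1 X99.364 Y111.764 F1456
G1 X70.237 Y138.095
G1 X57.339 Y146.952
M5
G00 X41.301 Y135.702
M4 S488
G1 X55.815 Y135.702 F1456
G1 X55.815 Y83.274
G1 X41.301 Y83.274
G1 X41.301 Y135.702
M5
G00 X107.830 Y131.647
M4 S488
G1 X86.396 Y91.244 F1456
G1 X70.196 Y51.936
G1 X59.231 Y13.723
M5
G00 X105.213 Y78.100
M4 S488
G1 X97.836 Y68.436 F1456
G1 X105.866 Y40.581
G1 X98.809 Y25.095
M5
G00 X0.000 Y0.000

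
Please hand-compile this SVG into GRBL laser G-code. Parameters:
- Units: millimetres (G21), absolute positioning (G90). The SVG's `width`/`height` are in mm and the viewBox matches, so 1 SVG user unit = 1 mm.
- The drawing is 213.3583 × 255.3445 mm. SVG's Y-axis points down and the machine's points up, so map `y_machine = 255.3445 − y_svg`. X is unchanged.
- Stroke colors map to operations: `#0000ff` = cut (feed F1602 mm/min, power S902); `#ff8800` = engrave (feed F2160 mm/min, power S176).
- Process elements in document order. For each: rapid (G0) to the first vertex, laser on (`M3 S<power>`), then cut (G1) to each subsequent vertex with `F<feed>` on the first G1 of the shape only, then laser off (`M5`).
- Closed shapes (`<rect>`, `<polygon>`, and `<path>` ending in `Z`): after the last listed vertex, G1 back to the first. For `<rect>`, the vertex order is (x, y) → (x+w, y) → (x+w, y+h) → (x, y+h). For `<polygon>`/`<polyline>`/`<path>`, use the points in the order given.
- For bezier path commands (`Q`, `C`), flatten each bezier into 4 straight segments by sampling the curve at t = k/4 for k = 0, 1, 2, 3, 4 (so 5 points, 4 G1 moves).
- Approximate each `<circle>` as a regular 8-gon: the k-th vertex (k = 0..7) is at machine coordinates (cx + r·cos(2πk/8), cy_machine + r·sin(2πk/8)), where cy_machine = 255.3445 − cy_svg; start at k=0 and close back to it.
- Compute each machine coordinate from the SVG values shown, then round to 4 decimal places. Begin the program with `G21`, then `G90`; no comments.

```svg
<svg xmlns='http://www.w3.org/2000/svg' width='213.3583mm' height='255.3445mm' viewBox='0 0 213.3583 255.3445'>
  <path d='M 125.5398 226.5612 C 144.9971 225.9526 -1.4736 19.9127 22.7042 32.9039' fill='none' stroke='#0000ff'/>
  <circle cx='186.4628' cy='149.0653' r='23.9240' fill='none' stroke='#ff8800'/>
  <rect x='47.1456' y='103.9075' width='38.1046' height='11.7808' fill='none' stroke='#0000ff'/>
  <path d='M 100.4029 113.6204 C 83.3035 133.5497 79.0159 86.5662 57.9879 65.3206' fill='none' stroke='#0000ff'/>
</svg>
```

G21
G90
G0 X125.5398 Y28.7833
M3 S902
G1 X114.2803 Y61.1259 F1602
G1 X72.3518 Y130.7119
G1 X31.3084 Y197.7479
G1 X22.7042 Y222.4406
M5
G0 X210.3868 Y106.2792
M3 S176
G1 X203.3796 Y123.1960 F2160
G1 X186.4628 Y130.2032
G1 X169.5460 Y123.1960
G1 X162.5388 Y106.2792
G1 X169.5460 Y89.3624
G1 X186.4628 Y82.3552
G1 X203.3796 Y89.3624
G1 X210.3868 Y106.2792
M5
G0 X47.1456 Y151.4370
M3 S902
G1 X85.2502 Y151.4370 F1602
G1 X85.2502 Y139.6562
G1 X47.1456 Y139.6562
G1 X47.1456 Y151.4370
M5
G0 X100.4029 Y141.7241
M3 S902
G1 X89.5188 Y137.8756 F1602
G1 X80.6686 Y150.4334
G1 X71.0818 Y170.7115
G1 X57.9879 Y190.0239
M5

Since the viewBox matches the mm dimensions, user units are millimetres directly. The only transform is the Y-flip y_m = 255.3445 − y_svg.

Shape 1 is a cubic bezier drawn with `<path>`. Its stroke #0000ff means cut at S902, F1602. After flipping Y the toolpath is (125.5398,28.7833) → (114.2803,61.1259) → (72.3518,130.7119) → (31.3084,197.7479) → (22.7042,222.4406).

Shape 2 is a circle drawn with `<circle>`. Its stroke #ff8800 means engrave at S176, F2160. After flipping Y the toolpath is (210.3868,106.2792) → (203.3796,123.1960) → (186.4628,130.2032) → (169.5460,123.1960) → (162.5388,106.2792) → (169.5460,89.3624) → (186.4628,82.3552) → (203.3796,89.3624) → (210.3868,106.2792), returning to the start.

Shape 3 is a rectangle drawn with `<rect>`. Its stroke #0000ff means cut at S902, F1602. After flipping Y the toolpath is (47.1456,151.4370) → (85.2502,151.4370) → (85.2502,139.6562) → (47.1456,139.6562) → (47.1456,151.4370), returning to the start.

Shape 4 is a cubic bezier drawn with `<path>`. Its stroke #0000ff means cut at S902, F1602. After flipping Y the toolpath is (100.4029,141.7241) → (89.5188,137.8756) → (80.6686,150.4334) → (71.0818,170.7115) → (57.9879,190.0239).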